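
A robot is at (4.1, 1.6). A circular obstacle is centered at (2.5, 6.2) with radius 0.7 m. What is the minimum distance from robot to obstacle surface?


center_dist = sqrt((4.1-2.5)^2 + (1.6-6.2)^2)
= sqrt(2.56 + 21.16)
= 4.8703
min_dist = center_dist - radius = 4.8703 - 0.7 = 4.1703 m


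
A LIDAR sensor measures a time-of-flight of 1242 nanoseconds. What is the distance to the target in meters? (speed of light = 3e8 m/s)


tof = 1242 ns = 1.242e-06 s
dist = c * tof / 2
= 3e8 * 1.242e-06 / 2
= 186.3 m


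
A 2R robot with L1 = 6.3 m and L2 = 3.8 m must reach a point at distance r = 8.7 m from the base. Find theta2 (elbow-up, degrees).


cos(theta2) = (r^2 - L1^2 - L2^2) / (2*L1*L2)
cos(theta2) = (75.69 - 39.69 - 14.44) / 47.88
cos(theta2) = 0.450292
theta2 = 63.2376 degrees


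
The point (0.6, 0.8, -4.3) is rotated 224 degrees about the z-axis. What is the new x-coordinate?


Rotation about z-axis: x' = x*cos(theta) - y*sin(theta)
= 0.6 * -0.7193 - 0.8 * -0.6947
= 0.1241


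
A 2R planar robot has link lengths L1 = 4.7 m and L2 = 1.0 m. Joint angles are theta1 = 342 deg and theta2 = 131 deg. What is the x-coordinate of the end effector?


Convert angles to radians: theta1 = 5.969, theta2 = 2.2864
x = L1*cos(theta1) + L2*cos(theta1+theta2)
x = 4.47 + -0.3907
x = 4.0792


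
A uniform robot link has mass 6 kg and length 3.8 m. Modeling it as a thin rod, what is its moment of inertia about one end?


I = (1/3) * m * L^2
= (1/3) * 6 * 3.8^2
= 0.333333 * 6 * 14.44
= 28.88 kg*m^2


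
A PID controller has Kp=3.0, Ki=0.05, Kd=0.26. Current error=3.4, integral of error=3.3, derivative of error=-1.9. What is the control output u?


u = Kp*e + Ki*int(e) + Kd*de/dt
= 3.0*3.4 + 0.05*3.3 + 0.26*(-1.9)
= 10.2 + 0.165 + -0.494
= 9.871


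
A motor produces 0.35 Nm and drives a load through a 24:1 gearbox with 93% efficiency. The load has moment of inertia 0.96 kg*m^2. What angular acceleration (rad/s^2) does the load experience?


tau_out = tau_motor * N * eta
= 0.35 * 24 * 0.93 = 7.812 Nm
alpha = tau_out / I = 7.812 / 0.96
= 8.1375 rad/s^2


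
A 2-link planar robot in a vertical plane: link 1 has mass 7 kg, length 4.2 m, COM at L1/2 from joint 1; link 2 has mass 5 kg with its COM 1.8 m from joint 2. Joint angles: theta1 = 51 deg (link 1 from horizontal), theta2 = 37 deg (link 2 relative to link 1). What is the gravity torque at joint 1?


Horizontal distance from joint 1 to link-1 COM:
  x_c1 = (L1/2)*cos(t1) = 2.1 * 0.6293 = 1.3216 m
Horizontal distance from joint 1 to link-2 COM:
  x_c2 = L1*cos(t1) + Lc2*cos(t1+t2)
       = 4.2*0.6293 + 1.8*0.0349 = 2.706 m
tau1 = m1*g*x_c1 + m2*g*x_c2
     = 7*9.81*1.3216 + 5*9.81*2.706
     = 90.7524 + 132.7276
     = 223.48 Nm


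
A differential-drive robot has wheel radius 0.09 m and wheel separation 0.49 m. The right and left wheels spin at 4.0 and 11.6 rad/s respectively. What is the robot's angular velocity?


vR = r*wR = 0.09*4.0 = 0.36 m/s
vL = r*wL = 0.09*11.6 = 1.044 m/s
v = (vR+vL)/2 = 0.702 m/s
omega = (vR-vL)/L = -1.3959 rad/s
angular velocity = -1.3959 rad/s


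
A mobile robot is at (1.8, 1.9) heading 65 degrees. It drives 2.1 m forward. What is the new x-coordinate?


x_new = x0 + d*cos(theta)
= 1.8 + 2.1*cos(65)
= 1.8 + 0.8875
= 2.6875


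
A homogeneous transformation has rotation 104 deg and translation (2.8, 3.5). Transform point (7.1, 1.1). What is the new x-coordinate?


x' = cos(theta)*px - sin(theta)*py + tx
= -0.2419*7.1 - 0.9703*1.1 + 2.8
= 0.015


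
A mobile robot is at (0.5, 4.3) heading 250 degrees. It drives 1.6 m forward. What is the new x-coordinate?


x_new = x0 + d*cos(theta)
= 0.5 + 1.6*cos(250)
= 0.5 + -0.5472
= -0.0472


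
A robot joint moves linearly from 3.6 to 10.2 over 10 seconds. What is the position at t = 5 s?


s = t/T = 5/10 = 0.5
p(t) = p0 + (pf-p0)*s
= 3.6 + (10.2 - 3.6) * 0.5
= 6.9


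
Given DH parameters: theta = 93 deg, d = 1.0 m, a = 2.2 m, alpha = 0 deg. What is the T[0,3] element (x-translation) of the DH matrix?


T[0,3] = a * cos(theta)
= 2.2 * cos(93 deg)
= 2.2 * -0.0523
= -0.1151


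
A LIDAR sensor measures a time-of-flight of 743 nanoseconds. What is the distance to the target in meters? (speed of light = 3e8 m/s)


tof = 743 ns = 7.43e-07 s
dist = c * tof / 2
= 3e8 * 7.43e-07 / 2
= 111.45 m


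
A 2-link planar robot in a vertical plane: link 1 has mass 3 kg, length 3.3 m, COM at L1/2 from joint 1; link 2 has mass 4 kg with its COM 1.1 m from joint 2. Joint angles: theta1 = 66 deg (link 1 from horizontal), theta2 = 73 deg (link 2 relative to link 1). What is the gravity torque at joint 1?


Horizontal distance from joint 1 to link-1 COM:
  x_c1 = (L1/2)*cos(t1) = 1.65 * 0.4067 = 0.6711 m
Horizontal distance from joint 1 to link-2 COM:
  x_c2 = L1*cos(t1) + Lc2*cos(t1+t2)
       = 3.3*0.4067 + 1.1*-0.7547 = 0.5121 m
tau1 = m1*g*x_c1 + m2*g*x_c2
     = 3*9.81*0.6711 + 4*9.81*0.5121
     = 19.7509 + 20.0929
     = 39.8438 Nm


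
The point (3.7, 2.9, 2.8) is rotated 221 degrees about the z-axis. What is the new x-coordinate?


Rotation about z-axis: x' = x*cos(theta) - y*sin(theta)
= 3.7 * -0.7547 - 2.9 * -0.6561
= -0.8899


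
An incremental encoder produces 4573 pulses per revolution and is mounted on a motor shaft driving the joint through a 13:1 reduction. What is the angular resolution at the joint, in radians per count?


counts per rev = 4573
effective counts at joint = 4573 * 13 = 59449
resolution = 2*pi / 59449
= 1.0569e-04 rad/count


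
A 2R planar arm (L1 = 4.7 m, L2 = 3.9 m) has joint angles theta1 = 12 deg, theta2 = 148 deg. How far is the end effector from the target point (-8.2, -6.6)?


End effector via forward kinematics:
x = L1*cos(t1) + L2*cos(t1+t2) = 0.9325
y = L1*sin(t1) + L2*sin(t1+t2) = 2.3111
Distance to target:
d = sqrt((-8.2 - 0.9325)^2 + (-6.6 - 2.3111)^2)
= sqrt(83.4024 + 79.4071)
= 12.7597 m


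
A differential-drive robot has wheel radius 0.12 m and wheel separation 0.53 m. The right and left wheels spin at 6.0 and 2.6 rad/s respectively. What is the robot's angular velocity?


vR = r*wR = 0.12*6.0 = 0.72 m/s
vL = r*wL = 0.12*2.6 = 0.312 m/s
v = (vR+vL)/2 = 0.516 m/s
omega = (vR-vL)/L = 0.7698 rad/s
angular velocity = 0.7698 rad/s


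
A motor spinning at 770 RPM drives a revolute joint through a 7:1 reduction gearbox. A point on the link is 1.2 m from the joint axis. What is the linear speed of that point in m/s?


omega_motor = 770 * 2*pi/60 = 80.6342 rad/s
omega_joint = omega_motor / 7 = 11.5192 rad/s
v = omega_joint * r = 11.5192 * 1.2
= 13.823 m/s


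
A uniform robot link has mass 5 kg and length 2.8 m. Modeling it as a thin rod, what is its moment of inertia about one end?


I = (1/3) * m * L^2
= (1/3) * 5 * 2.8^2
= 0.333333 * 5 * 7.84
= 13.0667 kg*m^2


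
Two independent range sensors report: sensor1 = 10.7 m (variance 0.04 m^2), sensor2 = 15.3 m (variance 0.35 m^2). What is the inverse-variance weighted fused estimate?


w1 = (1/var1) / (1/var1 + 1/var2)
   = 25.0 / (25.0 + 2.8571) = 0.8974
w2 = 1 - w1 = 0.1026
fused = w1*s1 + w2*s2 = 9.6026 + 1.5692
= 11.1718 m


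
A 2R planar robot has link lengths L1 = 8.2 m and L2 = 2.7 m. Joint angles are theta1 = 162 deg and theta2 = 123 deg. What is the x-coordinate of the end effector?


Convert angles to radians: theta1 = 2.8274, theta2 = 2.1468
x = L1*cos(theta1) + L2*cos(theta1+theta2)
x = -7.7987 + 0.6988
x = -7.0999


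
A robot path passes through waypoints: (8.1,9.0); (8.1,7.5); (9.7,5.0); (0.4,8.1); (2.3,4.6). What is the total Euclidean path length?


Segment lengths:
  seg1 = sqrt((0.0)^2 + (-1.5)^2) = 1.5
  seg2 = sqrt((1.6)^2 + (-2.5)^2) = 2.9682
  seg3 = sqrt((-9.3)^2 + (3.1)^2) = 9.8031
  seg4 = sqrt((1.9)^2 + (-3.5)^2) = 3.9825
Total = 18.2537


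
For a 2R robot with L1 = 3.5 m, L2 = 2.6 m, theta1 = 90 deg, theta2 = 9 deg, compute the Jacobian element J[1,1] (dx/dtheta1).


J[1,1] = -L1*sin(t1) - L2*sin(t1+t2)
= -3.5*sin(90) - 2.6*sin(99)
= -6.068


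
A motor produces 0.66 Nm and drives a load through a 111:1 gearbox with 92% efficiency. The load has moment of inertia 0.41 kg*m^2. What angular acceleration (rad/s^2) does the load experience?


tau_out = tau_motor * N * eta
= 0.66 * 111 * 0.92 = 67.3992 Nm
alpha = tau_out / I = 67.3992 / 0.41
= 164.3883 rad/s^2


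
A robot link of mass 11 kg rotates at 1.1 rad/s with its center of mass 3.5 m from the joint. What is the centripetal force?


F = m * omega^2 * r
= 11 * 1.1^2 * 3.5
= 11 * 1.21 * 3.5
= 46.585 N


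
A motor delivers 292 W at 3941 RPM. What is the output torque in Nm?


omega = 3941 * 2*pi/60 = 412.7006 rad/s
tau = P / omega = 292 / 412.7006
= 0.7075 Nm


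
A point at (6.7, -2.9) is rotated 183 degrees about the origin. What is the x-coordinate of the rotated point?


x' = x*cos(theta) - y*sin(theta)
cos(183 deg) = -0.9986, sin(183 deg) = -0.0523
x' = 6.7 * -0.9986 - -2.9 * -0.0523
= -6.6908 - 0.1518
= -6.8426


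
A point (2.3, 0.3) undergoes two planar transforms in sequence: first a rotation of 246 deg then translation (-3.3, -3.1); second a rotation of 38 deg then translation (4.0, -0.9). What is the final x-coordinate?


After transform 1:
x1 = cos(246)*2.3 - sin(246)*0.3 + -3.3 = -3.9614
y1 = sin(246)*2.3 + cos(246)*0.3 + -3.1 = -5.3232
After transform 2:
x2 = cos(38)*-3.9614 - sin(38)*-5.3232 + 4.0
= 4.1556


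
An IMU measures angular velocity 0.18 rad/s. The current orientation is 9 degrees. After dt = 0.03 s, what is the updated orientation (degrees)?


delta_theta = w * dt = 0.18 * 0.03 = 0.0054 rad
= 0.3094 deg
theta_new = 9 + 0.3094 = 9.3094 deg


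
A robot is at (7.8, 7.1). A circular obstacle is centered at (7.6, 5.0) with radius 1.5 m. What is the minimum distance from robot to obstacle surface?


center_dist = sqrt((7.8-7.6)^2 + (7.1-5.0)^2)
= sqrt(0.04 + 4.41)
= 2.1095
min_dist = center_dist - radius = 2.1095 - 1.5 = 0.6095 m


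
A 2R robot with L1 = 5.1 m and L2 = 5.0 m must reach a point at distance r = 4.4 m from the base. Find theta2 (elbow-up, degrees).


cos(theta2) = (r^2 - L1^2 - L2^2) / (2*L1*L2)
cos(theta2) = (19.36 - 26.01 - 25.0) / 51.0
cos(theta2) = -0.620588
theta2 = 128.3591 degrees


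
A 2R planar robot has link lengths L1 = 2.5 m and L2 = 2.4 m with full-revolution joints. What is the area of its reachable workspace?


r_max = L1 + L2 = 4.9 m
r_min = |L1 - L2| = 0.1 m
Area = pi*(r_max^2 - r_min^2)
= pi*(24.01 - 0.01)
= pi * 24.0
= 75.3982 m^2


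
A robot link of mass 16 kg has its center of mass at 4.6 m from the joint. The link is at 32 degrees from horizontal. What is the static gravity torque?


tau = m*g*L*cos(angle)
= 16 * 9.81 * 4.6 * cos(32 deg)
= 16 * 9.81 * 4.6 * 0.848
= 612.3043 Nm


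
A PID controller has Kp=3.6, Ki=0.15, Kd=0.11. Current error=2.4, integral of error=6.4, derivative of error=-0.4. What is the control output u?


u = Kp*e + Ki*int(e) + Kd*de/dt
= 3.6*2.4 + 0.15*6.4 + 0.11*(-0.4)
= 8.64 + 0.96 + -0.044
= 9.556


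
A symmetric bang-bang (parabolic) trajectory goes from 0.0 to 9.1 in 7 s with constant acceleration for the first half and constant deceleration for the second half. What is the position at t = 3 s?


Symmetric rest-to-rest: each phase covers (pf-p0)/2 in time T/2. 0.5*a*(T/2)^2 = (pf-p0)/2 => a = 4*(pf-p0)/T^2
a = 4*(9.1-0.0)/7^2 = 0.7429
t = 3 is in the acceleration phase (t <= T/2).
p = p0 + 0.5*a*t^2 = 0.0 + 0.5*0.7429*3^2
= 3.3429


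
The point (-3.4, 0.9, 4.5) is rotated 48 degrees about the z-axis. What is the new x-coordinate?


Rotation about z-axis: x' = x*cos(theta) - y*sin(theta)
= -3.4 * 0.6691 - 0.9 * 0.7431
= -2.9439


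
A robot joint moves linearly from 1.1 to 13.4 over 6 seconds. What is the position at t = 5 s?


s = t/T = 5/6 = 0.8333
p(t) = p0 + (pf-p0)*s
= 1.1 + (13.4 - 1.1) * 0.8333
= 11.35


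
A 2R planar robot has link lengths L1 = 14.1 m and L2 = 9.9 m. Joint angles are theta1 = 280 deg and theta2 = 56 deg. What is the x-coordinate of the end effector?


Convert angles to radians: theta1 = 4.8869, theta2 = 0.9774
x = L1*cos(theta1) + L2*cos(theta1+theta2)
x = 2.4484 + 9.0441
x = 11.4925


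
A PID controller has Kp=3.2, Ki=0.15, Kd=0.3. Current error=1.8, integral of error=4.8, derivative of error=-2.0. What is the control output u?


u = Kp*e + Ki*int(e) + Kd*de/dt
= 3.2*1.8 + 0.15*4.8 + 0.3*(-2.0)
= 5.76 + 0.72 + -0.6
= 5.88


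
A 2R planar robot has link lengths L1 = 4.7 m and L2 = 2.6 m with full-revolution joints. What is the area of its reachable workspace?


r_max = L1 + L2 = 7.3 m
r_min = |L1 - L2| = 2.1 m
Area = pi*(r_max^2 - r_min^2)
= pi*(53.29 - 4.41)
= pi * 48.88
= 153.561 m^2


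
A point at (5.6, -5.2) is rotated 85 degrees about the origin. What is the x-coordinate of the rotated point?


x' = x*cos(theta) - y*sin(theta)
cos(85 deg) = 0.0872, sin(85 deg) = 0.9962
x' = 5.6 * 0.0872 - -5.2 * 0.9962
= 0.4881 - -5.1802
= 5.6683


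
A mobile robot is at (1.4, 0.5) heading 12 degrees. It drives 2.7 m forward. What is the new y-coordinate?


y_new = y0 + d*sin(theta)
= 0.5 + 2.7*sin(12)
= 0.5 + 0.5614
= 1.0614


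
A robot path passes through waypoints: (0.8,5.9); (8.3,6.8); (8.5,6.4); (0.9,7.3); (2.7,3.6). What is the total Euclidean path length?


Segment lengths:
  seg1 = sqrt((7.5)^2 + (0.9)^2) = 7.5538
  seg2 = sqrt((0.2)^2 + (-0.4)^2) = 0.4472
  seg3 = sqrt((-7.6)^2 + (0.9)^2) = 7.6531
  seg4 = sqrt((1.8)^2 + (-3.7)^2) = 4.1146
Total = 19.7687


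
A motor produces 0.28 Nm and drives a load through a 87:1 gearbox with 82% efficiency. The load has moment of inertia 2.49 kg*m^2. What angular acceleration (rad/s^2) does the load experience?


tau_out = tau_motor * N * eta
= 0.28 * 87 * 0.82 = 19.9752 Nm
alpha = tau_out / I = 19.9752 / 2.49
= 8.0222 rad/s^2


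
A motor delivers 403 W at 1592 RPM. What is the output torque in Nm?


omega = 1592 * 2*pi/60 = 166.7139 rad/s
tau = P / omega = 403 / 166.7139
= 2.4173 Nm


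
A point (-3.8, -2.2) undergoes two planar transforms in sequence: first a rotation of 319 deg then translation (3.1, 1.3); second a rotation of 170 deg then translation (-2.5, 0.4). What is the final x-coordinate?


After transform 1:
x1 = cos(319)*-3.8 - sin(319)*-2.2 + 3.1 = -1.2112
y1 = sin(319)*-3.8 + cos(319)*-2.2 + 1.3 = 2.1327
After transform 2:
x2 = cos(170)*-1.2112 - sin(170)*2.1327 + -2.5
= -1.6775


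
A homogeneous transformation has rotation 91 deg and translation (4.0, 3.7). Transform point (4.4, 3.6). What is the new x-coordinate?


x' = cos(theta)*px - sin(theta)*py + tx
= -0.0175*4.4 - 0.9998*3.6 + 4.0
= 0.3238


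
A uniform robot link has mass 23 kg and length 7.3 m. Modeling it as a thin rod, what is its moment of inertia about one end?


I = (1/3) * m * L^2
= (1/3) * 23 * 7.3^2
= 0.333333 * 23 * 53.29
= 408.5567 kg*m^2


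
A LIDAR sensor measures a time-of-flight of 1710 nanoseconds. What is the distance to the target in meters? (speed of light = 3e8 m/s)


tof = 1710 ns = 1.71e-06 s
dist = c * tof / 2
= 3e8 * 1.71e-06 / 2
= 256.5 m


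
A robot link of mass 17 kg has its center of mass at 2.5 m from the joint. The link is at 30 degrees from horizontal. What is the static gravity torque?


tau = m*g*L*cos(angle)
= 17 * 9.81 * 2.5 * cos(30 deg)
= 17 * 9.81 * 2.5 * 0.866
= 361.0676 Nm


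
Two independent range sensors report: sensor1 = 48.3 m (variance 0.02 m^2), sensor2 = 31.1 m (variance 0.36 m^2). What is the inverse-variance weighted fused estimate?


w1 = (1/var1) / (1/var1 + 1/var2)
   = 50.0 / (50.0 + 2.7778) = 0.9474
w2 = 1 - w1 = 0.0526
fused = w1*s1 + w2*s2 = 45.7579 + 1.6368
= 47.3947 m


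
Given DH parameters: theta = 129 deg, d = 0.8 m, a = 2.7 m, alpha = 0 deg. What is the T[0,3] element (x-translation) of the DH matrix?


T[0,3] = a * cos(theta)
= 2.7 * cos(129 deg)
= 2.7 * -0.6293
= -1.6992


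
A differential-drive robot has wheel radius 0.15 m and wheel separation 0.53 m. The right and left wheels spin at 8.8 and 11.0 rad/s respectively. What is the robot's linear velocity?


vR = r*wR = 0.15*8.8 = 1.32 m/s
vL = r*wL = 0.15*11.0 = 1.65 m/s
v = (vR+vL)/2 = 1.485 m/s
omega = (vR-vL)/L = -0.6226 rad/s
linear velocity = 1.485 m/s


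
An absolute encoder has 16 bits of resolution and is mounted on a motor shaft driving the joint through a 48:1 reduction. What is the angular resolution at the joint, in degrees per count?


counts = 2^16 = 65536
effective counts at joint = 65536 * 48 = 3145728
resolution = 360 / 3145728
= 1.1444e-04 deg/count


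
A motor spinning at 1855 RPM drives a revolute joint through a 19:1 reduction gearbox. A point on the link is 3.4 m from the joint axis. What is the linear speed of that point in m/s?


omega_motor = 1855 * 2*pi/60 = 194.2551 rad/s
omega_joint = omega_motor / 19 = 10.224 rad/s
v = omega_joint * r = 10.224 * 3.4
= 34.7614 m/s


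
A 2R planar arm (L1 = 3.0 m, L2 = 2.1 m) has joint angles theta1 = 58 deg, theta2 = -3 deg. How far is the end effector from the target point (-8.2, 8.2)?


End effector via forward kinematics:
x = L1*cos(t1) + L2*cos(t1+t2) = 2.7943
y = L1*sin(t1) + L2*sin(t1+t2) = 4.2644
Distance to target:
d = sqrt((-8.2 - 2.7943)^2 + (8.2 - 4.2644)^2)
= sqrt(120.8739 + 15.4892)
= 11.6775 m


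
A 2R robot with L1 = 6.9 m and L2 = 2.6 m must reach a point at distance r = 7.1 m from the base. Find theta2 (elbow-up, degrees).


cos(theta2) = (r^2 - L1^2 - L2^2) / (2*L1*L2)
cos(theta2) = (50.41 - 47.61 - 6.76) / 35.88
cos(theta2) = -0.110368
theta2 = 96.3365 degrees


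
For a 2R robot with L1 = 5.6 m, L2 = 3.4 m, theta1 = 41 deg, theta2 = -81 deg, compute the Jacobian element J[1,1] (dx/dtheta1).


J[1,1] = -L1*sin(t1) - L2*sin(t1+t2)
= -5.6*sin(41) - 3.4*sin(-40)
= -1.4885


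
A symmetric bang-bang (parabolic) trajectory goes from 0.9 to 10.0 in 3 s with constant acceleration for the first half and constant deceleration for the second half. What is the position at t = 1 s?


Symmetric rest-to-rest: each phase covers (pf-p0)/2 in time T/2. 0.5*a*(T/2)^2 = (pf-p0)/2 => a = 4*(pf-p0)/T^2
a = 4*(10.0-0.9)/3^2 = 4.0444
t = 1 is in the acceleration phase (t <= T/2).
p = p0 + 0.5*a*t^2 = 0.9 + 0.5*4.0444*1^2
= 2.9222


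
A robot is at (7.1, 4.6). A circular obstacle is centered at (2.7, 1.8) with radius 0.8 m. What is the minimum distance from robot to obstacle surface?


center_dist = sqrt((7.1-2.7)^2 + (4.6-1.8)^2)
= sqrt(19.36 + 7.84)
= 5.2154
min_dist = center_dist - radius = 5.2154 - 0.8 = 4.4154 m


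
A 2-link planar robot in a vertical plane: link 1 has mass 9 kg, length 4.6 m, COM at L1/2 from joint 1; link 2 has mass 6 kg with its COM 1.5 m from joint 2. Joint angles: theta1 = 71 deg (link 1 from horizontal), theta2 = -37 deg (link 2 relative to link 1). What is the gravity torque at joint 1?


Horizontal distance from joint 1 to link-1 COM:
  x_c1 = (L1/2)*cos(t1) = 2.3 * 0.3256 = 0.7488 m
Horizontal distance from joint 1 to link-2 COM:
  x_c2 = L1*cos(t1) + Lc2*cos(t1+t2)
       = 4.6*0.3256 + 1.5*0.829 = 2.7412 m
tau1 = m1*g*x_c1 + m2*g*x_c2
     = 9*9.81*0.7488 + 6*9.81*2.7412
     = 66.1121 + 161.3453
     = 227.4574 Nm


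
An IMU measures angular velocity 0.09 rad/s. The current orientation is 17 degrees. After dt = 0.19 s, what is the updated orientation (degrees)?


delta_theta = w * dt = 0.09 * 0.19 = 0.0171 rad
= 0.9798 deg
theta_new = 17 + 0.9798 = 17.9798 deg


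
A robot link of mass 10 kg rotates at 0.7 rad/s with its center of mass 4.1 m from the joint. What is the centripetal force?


F = m * omega^2 * r
= 10 * 0.7^2 * 4.1
= 10 * 0.49 * 4.1
= 20.09 N


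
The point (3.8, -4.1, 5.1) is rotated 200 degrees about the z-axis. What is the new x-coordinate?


Rotation about z-axis: x' = x*cos(theta) - y*sin(theta)
= 3.8 * -0.9397 - -4.1 * -0.342
= -4.9731


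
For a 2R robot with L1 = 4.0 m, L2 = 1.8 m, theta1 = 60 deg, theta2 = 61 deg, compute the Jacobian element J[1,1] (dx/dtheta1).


J[1,1] = -L1*sin(t1) - L2*sin(t1+t2)
= -4.0*sin(60) - 1.8*sin(121)
= -5.007


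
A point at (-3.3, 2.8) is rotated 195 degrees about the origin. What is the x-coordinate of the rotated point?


x' = x*cos(theta) - y*sin(theta)
cos(195 deg) = -0.9659, sin(195 deg) = -0.2588
x' = -3.3 * -0.9659 - 2.8 * -0.2588
= 3.1876 - -0.7247
= 3.9122


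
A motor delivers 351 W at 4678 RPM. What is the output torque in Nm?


omega = 4678 * 2*pi/60 = 489.879 rad/s
tau = P / omega = 351 / 489.879
= 0.7165 Nm


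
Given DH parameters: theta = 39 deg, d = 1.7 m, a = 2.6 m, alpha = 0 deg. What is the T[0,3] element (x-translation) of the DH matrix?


T[0,3] = a * cos(theta)
= 2.6 * cos(39 deg)
= 2.6 * 0.7771
= 2.0206


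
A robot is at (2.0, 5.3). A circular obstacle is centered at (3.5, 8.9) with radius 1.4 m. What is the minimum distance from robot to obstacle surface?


center_dist = sqrt((2.0-3.5)^2 + (5.3-8.9)^2)
= sqrt(2.25 + 12.96)
= 3.9
min_dist = center_dist - radius = 3.9 - 1.4 = 2.5 m


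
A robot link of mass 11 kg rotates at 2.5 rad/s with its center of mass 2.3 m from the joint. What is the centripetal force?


F = m * omega^2 * r
= 11 * 2.5^2 * 2.3
= 11 * 6.25 * 2.3
= 158.125 N


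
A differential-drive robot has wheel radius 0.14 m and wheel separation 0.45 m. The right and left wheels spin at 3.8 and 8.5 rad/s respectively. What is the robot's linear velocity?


vR = r*wR = 0.14*3.8 = 0.532 m/s
vL = r*wL = 0.14*8.5 = 1.19 m/s
v = (vR+vL)/2 = 0.861 m/s
omega = (vR-vL)/L = -1.4622 rad/s
linear velocity = 0.861 m/s


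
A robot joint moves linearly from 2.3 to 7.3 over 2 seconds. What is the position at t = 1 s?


s = t/T = 1/2 = 0.5
p(t) = p0 + (pf-p0)*s
= 2.3 + (7.3 - 2.3) * 0.5
= 4.8


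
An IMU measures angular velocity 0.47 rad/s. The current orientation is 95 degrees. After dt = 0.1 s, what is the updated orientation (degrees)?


delta_theta = w * dt = 0.47 * 0.1 = 0.047 rad
= 2.6929 deg
theta_new = 95 + 2.6929 = 97.6929 deg


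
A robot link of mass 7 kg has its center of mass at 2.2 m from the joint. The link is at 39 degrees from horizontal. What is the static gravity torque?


tau = m*g*L*cos(angle)
= 7 * 9.81 * 2.2 * cos(39 deg)
= 7 * 9.81 * 2.2 * 0.7771
= 117.4065 Nm


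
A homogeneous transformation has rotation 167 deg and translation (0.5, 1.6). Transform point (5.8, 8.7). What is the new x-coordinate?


x' = cos(theta)*px - sin(theta)*py + tx
= -0.9744*5.8 - 0.225*8.7 + 0.5
= -7.1084


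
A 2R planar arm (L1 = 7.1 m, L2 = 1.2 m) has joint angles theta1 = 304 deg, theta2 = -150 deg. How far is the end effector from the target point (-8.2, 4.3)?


End effector via forward kinematics:
x = L1*cos(t1) + L2*cos(t1+t2) = 2.8917
y = L1*sin(t1) + L2*sin(t1+t2) = -5.3601
Distance to target:
d = sqrt((-8.2 - 2.8917)^2 + (4.3 - -5.3601)^2)
= sqrt(123.0262 + 93.3179)
= 14.7086 m


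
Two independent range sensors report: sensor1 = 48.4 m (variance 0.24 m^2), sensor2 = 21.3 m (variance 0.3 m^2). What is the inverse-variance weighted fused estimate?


w1 = (1/var1) / (1/var1 + 1/var2)
   = 4.1667 / (4.1667 + 3.3333) = 0.5556
w2 = 1 - w1 = 0.4444
fused = w1*s1 + w2*s2 = 26.8889 + 9.4667
= 36.3556 m


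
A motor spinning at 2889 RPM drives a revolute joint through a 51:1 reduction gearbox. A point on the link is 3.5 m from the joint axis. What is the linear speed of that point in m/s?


omega_motor = 2889 * 2*pi/60 = 302.5354 rad/s
omega_joint = omega_motor / 51 = 5.9321 rad/s
v = omega_joint * r = 5.9321 * 3.5
= 20.7622 m/s


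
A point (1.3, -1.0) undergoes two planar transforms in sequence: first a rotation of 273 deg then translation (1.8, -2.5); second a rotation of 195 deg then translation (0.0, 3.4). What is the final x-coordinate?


After transform 1:
x1 = cos(273)*1.3 - sin(273)*-1.0 + 1.8 = 0.8694
y1 = sin(273)*1.3 + cos(273)*-1.0 + -2.5 = -3.8506
After transform 2:
x2 = cos(195)*0.8694 - sin(195)*-3.8506 + 0.0
= -1.8364


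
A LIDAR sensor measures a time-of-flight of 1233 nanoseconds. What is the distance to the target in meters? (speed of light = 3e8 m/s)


tof = 1233 ns = 1.233e-06 s
dist = c * tof / 2
= 3e8 * 1.233e-06 / 2
= 184.95 m


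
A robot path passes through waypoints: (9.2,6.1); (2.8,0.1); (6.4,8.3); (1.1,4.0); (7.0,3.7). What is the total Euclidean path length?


Segment lengths:
  seg1 = sqrt((-6.4)^2 + (-6.0)^2) = 8.7727
  seg2 = sqrt((3.6)^2 + (8.2)^2) = 8.9554
  seg3 = sqrt((-5.3)^2 + (-4.3)^2) = 6.825
  seg4 = sqrt((5.9)^2 + (-0.3)^2) = 5.9076
Total = 30.4607


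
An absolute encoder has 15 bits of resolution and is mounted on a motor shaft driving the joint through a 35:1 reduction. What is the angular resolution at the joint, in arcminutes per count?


counts = 2^15 = 32768
effective counts at joint = 32768 * 35 = 1146880
resolution = 360*60 / 1146880
= 0.0188 arcmin/count


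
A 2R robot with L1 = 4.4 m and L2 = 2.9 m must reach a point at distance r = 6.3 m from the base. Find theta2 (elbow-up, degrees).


cos(theta2) = (r^2 - L1^2 - L2^2) / (2*L1*L2)
cos(theta2) = (39.69 - 19.36 - 8.41) / 25.52
cos(theta2) = 0.467085
theta2 = 62.1548 degrees


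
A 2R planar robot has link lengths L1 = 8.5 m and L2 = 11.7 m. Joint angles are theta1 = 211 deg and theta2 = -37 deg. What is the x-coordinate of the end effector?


Convert angles to radians: theta1 = 3.6826, theta2 = -0.6458
x = L1*cos(theta1) + L2*cos(theta1+theta2)
x = -7.2859 + -11.6359
x = -18.9218


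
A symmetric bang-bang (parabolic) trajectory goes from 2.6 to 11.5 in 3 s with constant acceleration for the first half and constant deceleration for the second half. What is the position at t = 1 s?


Symmetric rest-to-rest: each phase covers (pf-p0)/2 in time T/2. 0.5*a*(T/2)^2 = (pf-p0)/2 => a = 4*(pf-p0)/T^2
a = 4*(11.5-2.6)/3^2 = 3.9556
t = 1 is in the acceleration phase (t <= T/2).
p = p0 + 0.5*a*t^2 = 2.6 + 0.5*3.9556*1^2
= 4.5778


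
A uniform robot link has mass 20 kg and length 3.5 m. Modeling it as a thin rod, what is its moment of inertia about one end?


I = (1/3) * m * L^2
= (1/3) * 20 * 3.5^2
= 0.333333 * 20 * 12.25
= 81.6667 kg*m^2


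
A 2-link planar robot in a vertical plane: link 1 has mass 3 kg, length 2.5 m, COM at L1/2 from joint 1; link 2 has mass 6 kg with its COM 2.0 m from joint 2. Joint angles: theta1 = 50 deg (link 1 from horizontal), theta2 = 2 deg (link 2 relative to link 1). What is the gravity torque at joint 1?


Horizontal distance from joint 1 to link-1 COM:
  x_c1 = (L1/2)*cos(t1) = 1.25 * 0.6428 = 0.8035 m
Horizontal distance from joint 1 to link-2 COM:
  x_c2 = L1*cos(t1) + Lc2*cos(t1+t2)
       = 2.5*0.6428 + 2.0*0.6157 = 2.8383 m
tau1 = m1*g*x_c1 + m2*g*x_c2
     = 3*9.81*0.8035 + 6*9.81*2.8383
     = 23.6465 + 167.0619
     = 190.7084 Nm


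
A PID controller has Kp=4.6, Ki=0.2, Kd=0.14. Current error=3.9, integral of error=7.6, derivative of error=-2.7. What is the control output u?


u = Kp*e + Ki*int(e) + Kd*de/dt
= 4.6*3.9 + 0.2*7.6 + 0.14*(-2.7)
= 17.94 + 1.52 + -0.378
= 19.082


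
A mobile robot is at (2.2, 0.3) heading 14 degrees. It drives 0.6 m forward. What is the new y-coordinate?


y_new = y0 + d*sin(theta)
= 0.3 + 0.6*sin(14)
= 0.3 + 0.1452
= 0.4452


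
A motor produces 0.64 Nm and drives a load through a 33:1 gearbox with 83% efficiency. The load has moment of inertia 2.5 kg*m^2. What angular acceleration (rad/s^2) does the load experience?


tau_out = tau_motor * N * eta
= 0.64 * 33 * 0.83 = 17.5296 Nm
alpha = tau_out / I = 17.5296 / 2.5
= 7.0118 rad/s^2


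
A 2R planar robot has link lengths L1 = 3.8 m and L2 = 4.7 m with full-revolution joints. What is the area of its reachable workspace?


r_max = L1 + L2 = 8.5 m
r_min = |L1 - L2| = 0.9 m
Area = pi*(r_max^2 - r_min^2)
= pi*(72.25 - 0.81)
= pi * 71.44
= 224.4354 m^2


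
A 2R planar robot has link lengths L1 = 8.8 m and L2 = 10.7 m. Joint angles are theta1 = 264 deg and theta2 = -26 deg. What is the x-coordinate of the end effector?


Convert angles to radians: theta1 = 4.6077, theta2 = -0.4538
x = L1*cos(theta1) + L2*cos(theta1+theta2)
x = -0.9199 + -5.6701
x = -6.59


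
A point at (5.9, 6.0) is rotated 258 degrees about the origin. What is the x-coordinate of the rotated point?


x' = x*cos(theta) - y*sin(theta)
cos(258 deg) = -0.2079, sin(258 deg) = -0.9781
x' = 5.9 * -0.2079 - 6.0 * -0.9781
= -1.2267 - -5.8689
= 4.6422


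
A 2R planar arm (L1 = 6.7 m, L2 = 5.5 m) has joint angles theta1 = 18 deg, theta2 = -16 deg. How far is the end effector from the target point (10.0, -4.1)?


End effector via forward kinematics:
x = L1*cos(t1) + L2*cos(t1+t2) = 11.8687
y = L1*sin(t1) + L2*sin(t1+t2) = 2.2624
Distance to target:
d = sqrt((10.0 - 11.8687)^2 + (-4.1 - 2.2624)^2)
= sqrt(3.4921 + 40.4796)
= 6.6311 m


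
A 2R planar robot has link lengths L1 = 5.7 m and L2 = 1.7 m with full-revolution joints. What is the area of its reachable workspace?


r_max = L1 + L2 = 7.4 m
r_min = |L1 - L2| = 4.0 m
Area = pi*(r_max^2 - r_min^2)
= pi*(54.76 - 16.0)
= pi * 38.76
= 121.7681 m^2


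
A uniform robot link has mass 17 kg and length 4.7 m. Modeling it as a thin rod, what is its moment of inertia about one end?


I = (1/3) * m * L^2
= (1/3) * 17 * 4.7^2
= 0.333333 * 17 * 22.09
= 125.1767 kg*m^2


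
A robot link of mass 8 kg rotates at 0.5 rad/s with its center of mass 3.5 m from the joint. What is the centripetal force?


F = m * omega^2 * r
= 8 * 0.5^2 * 3.5
= 8 * 0.25 * 3.5
= 7.0 N


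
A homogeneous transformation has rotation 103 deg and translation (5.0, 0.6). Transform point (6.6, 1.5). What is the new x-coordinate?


x' = cos(theta)*px - sin(theta)*py + tx
= -0.225*6.6 - 0.9744*1.5 + 5.0
= 2.0538


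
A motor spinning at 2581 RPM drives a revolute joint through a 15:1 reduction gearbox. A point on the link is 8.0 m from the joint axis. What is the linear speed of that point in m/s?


omega_motor = 2581 * 2*pi/60 = 270.2817 rad/s
omega_joint = omega_motor / 15 = 18.0188 rad/s
v = omega_joint * r = 18.0188 * 8.0
= 144.1502 m/s


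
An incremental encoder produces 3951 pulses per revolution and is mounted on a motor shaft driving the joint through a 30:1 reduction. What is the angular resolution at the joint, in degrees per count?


counts per rev = 3951
effective counts at joint = 3951 * 30 = 118530
resolution = 360 / 118530
= 0.003 deg/count


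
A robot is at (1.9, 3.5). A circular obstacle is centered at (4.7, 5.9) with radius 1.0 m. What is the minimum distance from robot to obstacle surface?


center_dist = sqrt((1.9-4.7)^2 + (3.5-5.9)^2)
= sqrt(7.84 + 5.76)
= 3.6878
min_dist = center_dist - radius = 3.6878 - 1.0 = 2.6878 m


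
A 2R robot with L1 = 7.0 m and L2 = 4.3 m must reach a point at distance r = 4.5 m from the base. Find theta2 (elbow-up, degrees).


cos(theta2) = (r^2 - L1^2 - L2^2) / (2*L1*L2)
cos(theta2) = (20.25 - 49.0 - 18.49) / 60.2
cos(theta2) = -0.784718
theta2 = 141.6946 degrees


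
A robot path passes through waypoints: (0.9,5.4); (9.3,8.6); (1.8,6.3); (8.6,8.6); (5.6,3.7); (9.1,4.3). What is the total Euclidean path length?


Segment lengths:
  seg1 = sqrt((8.4)^2 + (3.2)^2) = 8.9889
  seg2 = sqrt((-7.5)^2 + (-2.3)^2) = 7.8447
  seg3 = sqrt((6.8)^2 + (2.3)^2) = 7.1784
  seg4 = sqrt((-3.0)^2 + (-4.9)^2) = 5.7454
  seg5 = sqrt((3.5)^2 + (0.6)^2) = 3.5511
Total = 33.3086


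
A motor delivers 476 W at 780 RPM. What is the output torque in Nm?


omega = 780 * 2*pi/60 = 81.6814 rad/s
tau = P / omega = 476 / 81.6814
= 5.8275 Nm


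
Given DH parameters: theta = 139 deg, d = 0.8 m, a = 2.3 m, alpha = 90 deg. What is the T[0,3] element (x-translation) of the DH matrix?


T[0,3] = a * cos(theta)
= 2.3 * cos(139 deg)
= 2.3 * -0.7547
= -1.7358


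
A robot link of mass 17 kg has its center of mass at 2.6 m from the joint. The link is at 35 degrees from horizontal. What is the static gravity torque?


tau = m*g*L*cos(angle)
= 17 * 9.81 * 2.6 * cos(35 deg)
= 17 * 9.81 * 2.6 * 0.8192
= 355.186 Nm


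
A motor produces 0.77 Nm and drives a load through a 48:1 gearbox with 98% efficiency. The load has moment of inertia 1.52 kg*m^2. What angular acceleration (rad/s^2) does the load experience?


tau_out = tau_motor * N * eta
= 0.77 * 48 * 0.98 = 36.2208 Nm
alpha = tau_out / I = 36.2208 / 1.52
= 23.8295 rad/s^2


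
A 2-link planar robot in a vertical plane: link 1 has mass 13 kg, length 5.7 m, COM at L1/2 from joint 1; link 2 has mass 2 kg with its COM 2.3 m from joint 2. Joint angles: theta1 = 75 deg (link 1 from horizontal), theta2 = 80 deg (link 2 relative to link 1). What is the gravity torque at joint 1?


Horizontal distance from joint 1 to link-1 COM:
  x_c1 = (L1/2)*cos(t1) = 2.85 * 0.2588 = 0.7376 m
Horizontal distance from joint 1 to link-2 COM:
  x_c2 = L1*cos(t1) + Lc2*cos(t1+t2)
       = 5.7*0.2588 + 2.3*-0.9063 = -0.6092 m
tau1 = m1*g*x_c1 + m2*g*x_c2
     = 13*9.81*0.7376 + 2*9.81*-0.6092
     = 94.0705 + -11.9533
     = 82.1172 Nm


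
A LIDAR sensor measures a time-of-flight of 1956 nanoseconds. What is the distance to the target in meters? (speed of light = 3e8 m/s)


tof = 1956 ns = 1.956e-06 s
dist = c * tof / 2
= 3e8 * 1.956e-06 / 2
= 293.4 m


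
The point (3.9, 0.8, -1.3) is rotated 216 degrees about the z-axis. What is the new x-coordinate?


Rotation about z-axis: x' = x*cos(theta) - y*sin(theta)
= 3.9 * -0.809 - 0.8 * -0.5878
= -2.6849


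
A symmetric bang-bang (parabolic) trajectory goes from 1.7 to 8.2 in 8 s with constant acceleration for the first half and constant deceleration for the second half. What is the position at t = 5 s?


Symmetric rest-to-rest: each phase covers (pf-p0)/2 in time T/2. 0.5*a*(T/2)^2 = (pf-p0)/2 => a = 4*(pf-p0)/T^2
a = 4*(8.2-1.7)/8^2 = 0.4062
t = 5 is in the deceleration phase (t > T/2).
p = pf - 0.5*a*(T-t)^2 = 8.2 - 0.5*0.4062*3^2
= 6.3719


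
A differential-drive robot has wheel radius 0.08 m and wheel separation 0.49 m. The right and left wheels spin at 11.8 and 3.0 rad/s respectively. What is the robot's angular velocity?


vR = r*wR = 0.08*11.8 = 0.944 m/s
vL = r*wL = 0.08*3.0 = 0.24 m/s
v = (vR+vL)/2 = 0.592 m/s
omega = (vR-vL)/L = 1.4367 rad/s
angular velocity = 1.4367 rad/s


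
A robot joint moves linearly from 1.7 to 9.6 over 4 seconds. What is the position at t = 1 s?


s = t/T = 1/4 = 0.25
p(t) = p0 + (pf-p0)*s
= 1.7 + (9.6 - 1.7) * 0.25
= 3.675


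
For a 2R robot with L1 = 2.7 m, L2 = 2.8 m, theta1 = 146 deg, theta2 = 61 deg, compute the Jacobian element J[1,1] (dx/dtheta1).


J[1,1] = -L1*sin(t1) - L2*sin(t1+t2)
= -2.7*sin(146) - 2.8*sin(207)
= -0.2386


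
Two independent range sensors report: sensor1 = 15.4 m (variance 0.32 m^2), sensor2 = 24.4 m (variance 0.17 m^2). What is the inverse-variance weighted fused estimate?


w1 = (1/var1) / (1/var1 + 1/var2)
   = 3.125 / (3.125 + 5.8824) = 0.3469
w2 = 1 - w1 = 0.6531
fused = w1*s1 + w2*s2 = 5.3429 + 15.9347
= 21.2776 m


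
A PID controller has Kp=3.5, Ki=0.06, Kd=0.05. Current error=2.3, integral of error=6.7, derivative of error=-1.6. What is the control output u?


u = Kp*e + Ki*int(e) + Kd*de/dt
= 3.5*2.3 + 0.06*6.7 + 0.05*(-1.6)
= 8.05 + 0.402 + -0.08
= 8.372


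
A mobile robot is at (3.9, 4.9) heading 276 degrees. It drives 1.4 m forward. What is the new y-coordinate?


y_new = y0 + d*sin(theta)
= 4.9 + 1.4*sin(276)
= 4.9 + -1.3923
= 3.5077


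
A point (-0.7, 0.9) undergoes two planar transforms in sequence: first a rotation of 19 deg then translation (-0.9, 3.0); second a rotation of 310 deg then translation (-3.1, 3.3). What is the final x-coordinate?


After transform 1:
x1 = cos(19)*-0.7 - sin(19)*0.9 + -0.9 = -1.8549
y1 = sin(19)*-0.7 + cos(19)*0.9 + 3.0 = 3.6231
After transform 2:
x2 = cos(310)*-1.8549 - sin(310)*3.6231 + -3.1
= -1.5169


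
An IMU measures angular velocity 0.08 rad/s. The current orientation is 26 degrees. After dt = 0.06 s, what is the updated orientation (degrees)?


delta_theta = w * dt = 0.08 * 0.06 = 0.0048 rad
= 0.275 deg
theta_new = 26 + 0.275 = 26.275 deg


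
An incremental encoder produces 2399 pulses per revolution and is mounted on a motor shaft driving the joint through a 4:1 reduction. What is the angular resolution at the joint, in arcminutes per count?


counts per rev = 2399
effective counts at joint = 2399 * 4 = 9596
resolution = 360*60 / 9596
= 2.2509 arcmin/count


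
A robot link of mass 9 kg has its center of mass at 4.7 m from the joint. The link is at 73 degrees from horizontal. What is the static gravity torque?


tau = m*g*L*cos(angle)
= 9 * 9.81 * 4.7 * cos(73 deg)
= 9 * 9.81 * 4.7 * 0.2924
= 121.3234 Nm


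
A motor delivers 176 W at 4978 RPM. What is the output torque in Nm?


omega = 4978 * 2*pi/60 = 521.2949 rad/s
tau = P / omega = 176 / 521.2949
= 0.3376 Nm


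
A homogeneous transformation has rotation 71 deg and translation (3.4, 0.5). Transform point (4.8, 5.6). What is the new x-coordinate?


x' = cos(theta)*px - sin(theta)*py + tx
= 0.3256*4.8 - 0.9455*5.6 + 3.4
= -0.3322


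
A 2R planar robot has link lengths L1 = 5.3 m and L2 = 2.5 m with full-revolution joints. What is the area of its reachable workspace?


r_max = L1 + L2 = 7.8 m
r_min = |L1 - L2| = 2.8 m
Area = pi*(r_max^2 - r_min^2)
= pi*(60.84 - 7.84)
= pi * 53.0
= 166.5044 m^2


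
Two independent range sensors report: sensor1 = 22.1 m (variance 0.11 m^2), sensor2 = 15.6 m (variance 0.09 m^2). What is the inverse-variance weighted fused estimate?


w1 = (1/var1) / (1/var1 + 1/var2)
   = 9.0909 / (9.0909 + 11.1111) = 0.45
w2 = 1 - w1 = 0.55
fused = w1*s1 + w2*s2 = 9.945 + 8.58
= 18.525 m


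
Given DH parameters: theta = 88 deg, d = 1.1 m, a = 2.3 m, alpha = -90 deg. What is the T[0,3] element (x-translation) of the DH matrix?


T[0,3] = a * cos(theta)
= 2.3 * cos(88 deg)
= 2.3 * 0.0349
= 0.0803


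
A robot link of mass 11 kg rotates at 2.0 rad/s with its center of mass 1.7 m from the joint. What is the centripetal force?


F = m * omega^2 * r
= 11 * 2.0^2 * 1.7
= 11 * 4.0 * 1.7
= 74.8 N


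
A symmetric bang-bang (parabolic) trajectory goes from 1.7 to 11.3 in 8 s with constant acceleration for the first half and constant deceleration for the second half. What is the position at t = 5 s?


Symmetric rest-to-rest: each phase covers (pf-p0)/2 in time T/2. 0.5*a*(T/2)^2 = (pf-p0)/2 => a = 4*(pf-p0)/T^2
a = 4*(11.3-1.7)/8^2 = 0.6
t = 5 is in the deceleration phase (t > T/2).
p = pf - 0.5*a*(T-t)^2 = 11.3 - 0.5*0.6*3^2
= 8.6


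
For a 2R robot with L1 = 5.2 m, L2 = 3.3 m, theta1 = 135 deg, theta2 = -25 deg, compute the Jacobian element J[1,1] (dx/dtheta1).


J[1,1] = -L1*sin(t1) - L2*sin(t1+t2)
= -5.2*sin(135) - 3.3*sin(110)
= -6.7779


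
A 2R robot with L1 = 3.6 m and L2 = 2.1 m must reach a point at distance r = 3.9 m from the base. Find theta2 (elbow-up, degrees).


cos(theta2) = (r^2 - L1^2 - L2^2) / (2*L1*L2)
cos(theta2) = (15.21 - 12.96 - 4.41) / 15.12
cos(theta2) = -0.142857
theta2 = 98.2132 degrees


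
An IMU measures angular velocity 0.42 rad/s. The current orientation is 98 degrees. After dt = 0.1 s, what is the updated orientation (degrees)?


delta_theta = w * dt = 0.42 * 0.1 = 0.042 rad
= 2.4064 deg
theta_new = 98 + 2.4064 = 100.4064 deg


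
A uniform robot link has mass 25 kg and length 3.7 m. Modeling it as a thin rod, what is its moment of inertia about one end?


I = (1/3) * m * L^2
= (1/3) * 25 * 3.7^2
= 0.333333 * 25 * 13.69
= 114.0833 kg*m^2


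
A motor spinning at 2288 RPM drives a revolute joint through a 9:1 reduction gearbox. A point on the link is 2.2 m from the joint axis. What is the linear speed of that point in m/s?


omega_motor = 2288 * 2*pi/60 = 239.5988 rad/s
omega_joint = omega_motor / 9 = 26.6221 rad/s
v = omega_joint * r = 26.6221 * 2.2
= 58.5686 m/s


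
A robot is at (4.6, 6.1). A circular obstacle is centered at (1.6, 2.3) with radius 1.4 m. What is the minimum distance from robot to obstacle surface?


center_dist = sqrt((4.6-1.6)^2 + (6.1-2.3)^2)
= sqrt(9.0 + 14.44)
= 4.8415
min_dist = center_dist - radius = 4.8415 - 1.4 = 3.4415 m
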